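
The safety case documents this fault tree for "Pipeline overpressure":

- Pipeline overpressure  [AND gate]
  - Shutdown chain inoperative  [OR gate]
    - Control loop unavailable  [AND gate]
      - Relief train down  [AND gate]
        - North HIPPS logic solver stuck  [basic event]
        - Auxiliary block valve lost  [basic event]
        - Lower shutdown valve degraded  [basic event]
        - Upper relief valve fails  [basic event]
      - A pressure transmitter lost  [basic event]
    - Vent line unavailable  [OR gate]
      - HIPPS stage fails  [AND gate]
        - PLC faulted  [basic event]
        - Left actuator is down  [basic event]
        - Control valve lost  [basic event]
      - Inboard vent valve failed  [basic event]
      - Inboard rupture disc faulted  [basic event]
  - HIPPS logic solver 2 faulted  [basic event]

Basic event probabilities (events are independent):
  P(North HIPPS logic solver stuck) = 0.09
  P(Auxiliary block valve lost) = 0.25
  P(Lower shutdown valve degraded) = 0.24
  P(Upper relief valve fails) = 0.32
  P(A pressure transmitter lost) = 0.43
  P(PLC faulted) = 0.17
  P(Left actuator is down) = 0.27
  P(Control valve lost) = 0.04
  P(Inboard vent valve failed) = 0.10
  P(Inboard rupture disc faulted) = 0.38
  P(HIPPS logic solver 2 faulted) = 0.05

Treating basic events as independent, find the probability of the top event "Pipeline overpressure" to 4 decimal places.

0.0222

P(Relief train down) [AND] = 0.09 × 0.25 × 0.24 × 0.32 = 0.001728
P(Control loop unavailable) [AND] = 0.001728 × 0.43 = 0.000743
P(HIPPS stage fails) [AND] = 0.17 × 0.27 × 0.04 = 0.001836
P(Vent line unavailable) [OR] = 1 − (1−0.001836) × (1−0.10) × (1−0.38) = 0.443024
P(Shutdown chain inoperative) [OR] = 1 − (1−0.000743) × (1−0.443024) = 0.443438
P(Pipeline overpressure) [AND] = 0.443438 × 0.05 = 0.022172
Rounded to 4 decimal places: P(Pipeline overpressure) ≈ 0.0222.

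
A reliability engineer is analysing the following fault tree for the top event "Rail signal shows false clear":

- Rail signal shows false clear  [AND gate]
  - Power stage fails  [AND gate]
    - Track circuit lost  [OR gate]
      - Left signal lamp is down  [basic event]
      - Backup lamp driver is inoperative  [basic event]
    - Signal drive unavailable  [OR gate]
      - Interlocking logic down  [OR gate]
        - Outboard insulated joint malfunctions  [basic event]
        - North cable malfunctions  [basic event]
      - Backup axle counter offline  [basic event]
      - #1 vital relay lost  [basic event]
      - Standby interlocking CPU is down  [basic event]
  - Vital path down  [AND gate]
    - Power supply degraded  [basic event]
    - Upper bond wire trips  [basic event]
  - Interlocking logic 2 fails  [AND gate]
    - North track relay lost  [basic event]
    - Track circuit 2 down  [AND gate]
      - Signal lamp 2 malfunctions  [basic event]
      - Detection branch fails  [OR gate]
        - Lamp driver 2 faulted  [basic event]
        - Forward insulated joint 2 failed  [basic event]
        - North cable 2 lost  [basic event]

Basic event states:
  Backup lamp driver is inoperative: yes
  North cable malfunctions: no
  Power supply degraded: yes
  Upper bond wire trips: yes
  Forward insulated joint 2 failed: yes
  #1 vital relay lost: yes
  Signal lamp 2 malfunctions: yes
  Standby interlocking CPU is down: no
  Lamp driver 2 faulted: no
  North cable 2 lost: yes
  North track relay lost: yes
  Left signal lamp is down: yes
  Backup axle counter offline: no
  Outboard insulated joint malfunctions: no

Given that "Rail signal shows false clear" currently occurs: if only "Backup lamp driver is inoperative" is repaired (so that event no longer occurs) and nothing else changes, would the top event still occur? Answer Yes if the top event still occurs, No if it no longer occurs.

Yes

Counterfactual: set "Backup lamp driver is inoperative" to not occurred.
Track circuit lost [OR]: Left signal lamp is down=occurs, Backup lamp driver is inoperative=not → at least one input occurs → occurs.
Interlocking logic down [OR]: Outboard insulated joint malfunctions=not, North cable malfunctions=not → no input occurs → does not occur.
Signal drive unavailable [OR]: Interlocking logic down=not, Backup axle counter offline=not, #1 vital relay lost=occurs, Standby interlocking CPU is down=not → at least one input occurs → occurs.
Power stage fails [AND]: Track circuit lost=occurs, Signal drive unavailable=occurs → all inputs occur → occurs.
Vital path down [AND]: Power supply degraded=occurs, Upper bond wire trips=occurs → all inputs occur → occurs.
Detection branch fails [OR]: Lamp driver 2 faulted=not, Forward insulated joint 2 failed=occurs, North cable 2 lost=occurs → at least one input occurs → occurs.
Track circuit 2 down [AND]: Signal lamp 2 malfunctions=occurs, Detection branch fails=occurs → all inputs occur → occurs.
Interlocking logic 2 fails [AND]: North track relay lost=occurs, Track circuit 2 down=occurs → all inputs occur → occurs.
Rail signal shows false clear [AND]: Power stage fails=occurs, Vital path down=occurs, Interlocking logic 2 fails=occurs → all inputs occur → occurs.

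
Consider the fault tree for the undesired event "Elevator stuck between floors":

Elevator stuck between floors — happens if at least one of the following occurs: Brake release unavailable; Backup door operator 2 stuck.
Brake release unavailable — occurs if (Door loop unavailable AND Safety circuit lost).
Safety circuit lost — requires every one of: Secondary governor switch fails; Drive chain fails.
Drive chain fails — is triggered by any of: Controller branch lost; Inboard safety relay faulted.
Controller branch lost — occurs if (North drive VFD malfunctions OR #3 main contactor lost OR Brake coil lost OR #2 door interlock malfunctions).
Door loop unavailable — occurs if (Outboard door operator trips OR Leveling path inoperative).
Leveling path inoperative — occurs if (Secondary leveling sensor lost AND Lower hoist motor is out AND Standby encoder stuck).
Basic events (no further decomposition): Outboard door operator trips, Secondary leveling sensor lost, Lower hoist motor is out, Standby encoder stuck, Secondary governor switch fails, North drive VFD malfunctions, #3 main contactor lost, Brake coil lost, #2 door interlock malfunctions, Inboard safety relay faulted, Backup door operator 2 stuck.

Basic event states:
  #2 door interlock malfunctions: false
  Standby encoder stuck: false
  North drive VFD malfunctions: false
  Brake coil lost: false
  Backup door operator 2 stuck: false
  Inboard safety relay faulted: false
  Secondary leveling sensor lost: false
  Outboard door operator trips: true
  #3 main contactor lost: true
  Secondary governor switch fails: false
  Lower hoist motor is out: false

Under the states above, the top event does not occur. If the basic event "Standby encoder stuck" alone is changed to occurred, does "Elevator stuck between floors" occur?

No

Counterfactual: set "Standby encoder stuck" to occurred.
Leveling path inoperative [AND]: Secondary leveling sensor lost=not, Lower hoist motor is out=not, Standby encoder stuck=occurs → not all inputs occur → does not occur.
Door loop unavailable [OR]: Outboard door operator trips=occurs, Leveling path inoperative=not → at least one input occurs → occurs.
Controller branch lost [OR]: North drive VFD malfunctions=not, #3 main contactor lost=occurs, Brake coil lost=not, #2 door interlock malfunctions=not → at least one input occurs → occurs.
Drive chain fails [OR]: Controller branch lost=occurs, Inboard safety relay faulted=not → at least one input occurs → occurs.
Safety circuit lost [AND]: Secondary governor switch fails=not, Drive chain fails=occurs → not all inputs occur → does not occur.
Brake release unavailable [AND]: Door loop unavailable=occurs, Safety circuit lost=not → not all inputs occur → does not occur.
Elevator stuck between floors [OR]: Brake release unavailable=not, Backup door operator 2 stuck=not → no input occurs → does not occur.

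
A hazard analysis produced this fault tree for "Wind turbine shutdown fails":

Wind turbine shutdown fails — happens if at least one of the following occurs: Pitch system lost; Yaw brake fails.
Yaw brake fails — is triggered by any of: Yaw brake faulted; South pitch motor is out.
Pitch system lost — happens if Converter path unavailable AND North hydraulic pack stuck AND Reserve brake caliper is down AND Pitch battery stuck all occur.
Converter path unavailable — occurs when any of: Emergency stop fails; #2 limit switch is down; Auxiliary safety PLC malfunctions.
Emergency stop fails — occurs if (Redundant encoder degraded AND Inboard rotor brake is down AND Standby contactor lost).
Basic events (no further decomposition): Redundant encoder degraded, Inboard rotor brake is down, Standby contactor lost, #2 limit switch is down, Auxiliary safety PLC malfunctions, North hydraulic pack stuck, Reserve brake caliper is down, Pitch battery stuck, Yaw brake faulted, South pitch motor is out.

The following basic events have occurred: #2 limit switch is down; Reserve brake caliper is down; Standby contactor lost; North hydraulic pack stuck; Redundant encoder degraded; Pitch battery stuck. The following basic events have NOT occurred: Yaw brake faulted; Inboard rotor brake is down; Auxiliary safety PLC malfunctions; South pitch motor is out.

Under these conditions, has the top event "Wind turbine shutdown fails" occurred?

Emergency stop fails [AND]: Redundant encoder degraded=occurs, Inboard rotor brake is down=not, Standby contactor lost=occurs → not all inputs occur → does not occur.
Converter path unavailable [OR]: Emergency stop fails=not, #2 limit switch is down=occurs, Auxiliary safety PLC malfunctions=not → at least one input occurs → occurs.
Pitch system lost [AND]: Converter path unavailable=occurs, North hydraulic pack stuck=occurs, Reserve brake caliper is down=occurs, Pitch battery stuck=occurs → all inputs occur → occurs.
Yaw brake fails [OR]: Yaw brake faulted=not, South pitch motor is out=not → no input occurs → does not occur.
Wind turbine shutdown fails [OR]: Pitch system lost=occurs, Yaw brake fails=not → at least one input occurs → occurs.

Yes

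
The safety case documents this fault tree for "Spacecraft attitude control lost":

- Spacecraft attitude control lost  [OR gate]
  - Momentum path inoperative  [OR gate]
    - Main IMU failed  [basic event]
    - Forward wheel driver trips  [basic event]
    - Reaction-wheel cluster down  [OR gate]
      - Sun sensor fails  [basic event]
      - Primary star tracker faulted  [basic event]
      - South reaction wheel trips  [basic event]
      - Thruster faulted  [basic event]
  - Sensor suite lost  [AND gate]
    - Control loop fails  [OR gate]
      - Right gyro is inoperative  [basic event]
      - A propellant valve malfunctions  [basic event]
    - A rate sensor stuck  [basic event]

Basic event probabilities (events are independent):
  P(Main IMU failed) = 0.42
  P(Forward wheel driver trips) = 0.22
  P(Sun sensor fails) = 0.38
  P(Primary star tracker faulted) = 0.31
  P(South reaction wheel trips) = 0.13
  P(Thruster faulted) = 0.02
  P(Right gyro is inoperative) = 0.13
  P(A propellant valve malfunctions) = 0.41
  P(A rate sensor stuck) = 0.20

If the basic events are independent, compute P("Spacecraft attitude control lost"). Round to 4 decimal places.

P(Reaction-wheel cluster down) [OR] = 1 − (1−0.38) × (1−0.31) × (1−0.13) × (1−0.02) = 0.635258
P(Momentum path inoperative) [OR] = 1 − (1−0.42) × (1−0.22) × (1−0.635258) = 0.834991
P(Control loop fails) [OR] = 1 − (1−0.13) × (1−0.41) = 0.486700
P(Sensor suite lost) [AND] = 0.486700 × 0.20 = 0.097340
P(Spacecraft attitude control lost) [OR] = 1 − (1−0.834991) × (1−0.097340) = 0.851053
Rounded to 4 decimal places: P(Spacecraft attitude control lost) ≈ 0.8511.

0.8511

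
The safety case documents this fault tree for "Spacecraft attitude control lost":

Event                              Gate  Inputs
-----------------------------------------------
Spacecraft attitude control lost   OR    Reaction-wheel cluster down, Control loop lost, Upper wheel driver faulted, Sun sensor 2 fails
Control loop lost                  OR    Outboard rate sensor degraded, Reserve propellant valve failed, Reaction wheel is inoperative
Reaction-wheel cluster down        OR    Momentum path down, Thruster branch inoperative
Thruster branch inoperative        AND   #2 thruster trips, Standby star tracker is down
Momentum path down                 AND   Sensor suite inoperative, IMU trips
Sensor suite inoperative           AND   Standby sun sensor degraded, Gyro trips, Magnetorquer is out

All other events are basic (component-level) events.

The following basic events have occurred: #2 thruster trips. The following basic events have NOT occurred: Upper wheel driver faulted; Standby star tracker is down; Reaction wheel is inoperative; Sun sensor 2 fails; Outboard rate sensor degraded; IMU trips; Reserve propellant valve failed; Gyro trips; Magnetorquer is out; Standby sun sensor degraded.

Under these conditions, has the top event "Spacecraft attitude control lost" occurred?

No

Sensor suite inoperative [AND]: Standby sun sensor degraded=not, Gyro trips=not, Magnetorquer is out=not → not all inputs occur → does not occur.
Momentum path down [AND]: Sensor suite inoperative=not, IMU trips=not → not all inputs occur → does not occur.
Thruster branch inoperative [AND]: #2 thruster trips=occurs, Standby star tracker is down=not → not all inputs occur → does not occur.
Reaction-wheel cluster down [OR]: Momentum path down=not, Thruster branch inoperative=not → no input occurs → does not occur.
Control loop lost [OR]: Outboard rate sensor degraded=not, Reserve propellant valve failed=not, Reaction wheel is inoperative=not → no input occurs → does not occur.
Spacecraft attitude control lost [OR]: Reaction-wheel cluster down=not, Control loop lost=not, Upper wheel driver faulted=not, Sun sensor 2 fails=not → no input occurs → does not occur.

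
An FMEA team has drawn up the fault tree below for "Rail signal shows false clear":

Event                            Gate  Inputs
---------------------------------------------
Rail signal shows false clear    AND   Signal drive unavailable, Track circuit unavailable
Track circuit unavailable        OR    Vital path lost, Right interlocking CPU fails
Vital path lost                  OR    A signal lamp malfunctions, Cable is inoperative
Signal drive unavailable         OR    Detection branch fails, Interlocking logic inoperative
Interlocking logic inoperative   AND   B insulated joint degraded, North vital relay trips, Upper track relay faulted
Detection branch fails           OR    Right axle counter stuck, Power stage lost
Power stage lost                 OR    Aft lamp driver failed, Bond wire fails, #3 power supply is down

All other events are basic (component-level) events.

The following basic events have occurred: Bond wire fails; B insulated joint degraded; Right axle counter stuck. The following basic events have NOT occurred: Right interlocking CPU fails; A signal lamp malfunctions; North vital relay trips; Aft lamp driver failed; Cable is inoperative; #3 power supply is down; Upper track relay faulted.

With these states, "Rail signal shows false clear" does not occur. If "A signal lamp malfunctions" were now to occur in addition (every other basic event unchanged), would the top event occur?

Yes

Counterfactual: set "A signal lamp malfunctions" to occurred.
Power stage lost [OR]: Aft lamp driver failed=not, Bond wire fails=occurs, #3 power supply is down=not → at least one input occurs → occurs.
Detection branch fails [OR]: Right axle counter stuck=occurs, Power stage lost=occurs → at least one input occurs → occurs.
Interlocking logic inoperative [AND]: B insulated joint degraded=occurs, North vital relay trips=not, Upper track relay faulted=not → not all inputs occur → does not occur.
Signal drive unavailable [OR]: Detection branch fails=occurs, Interlocking logic inoperative=not → at least one input occurs → occurs.
Vital path lost [OR]: A signal lamp malfunctions=occurs, Cable is inoperative=not → at least one input occurs → occurs.
Track circuit unavailable [OR]: Vital path lost=occurs, Right interlocking CPU fails=not → at least one input occurs → occurs.
Rail signal shows false clear [AND]: Signal drive unavailable=occurs, Track circuit unavailable=occurs → all inputs occur → occurs.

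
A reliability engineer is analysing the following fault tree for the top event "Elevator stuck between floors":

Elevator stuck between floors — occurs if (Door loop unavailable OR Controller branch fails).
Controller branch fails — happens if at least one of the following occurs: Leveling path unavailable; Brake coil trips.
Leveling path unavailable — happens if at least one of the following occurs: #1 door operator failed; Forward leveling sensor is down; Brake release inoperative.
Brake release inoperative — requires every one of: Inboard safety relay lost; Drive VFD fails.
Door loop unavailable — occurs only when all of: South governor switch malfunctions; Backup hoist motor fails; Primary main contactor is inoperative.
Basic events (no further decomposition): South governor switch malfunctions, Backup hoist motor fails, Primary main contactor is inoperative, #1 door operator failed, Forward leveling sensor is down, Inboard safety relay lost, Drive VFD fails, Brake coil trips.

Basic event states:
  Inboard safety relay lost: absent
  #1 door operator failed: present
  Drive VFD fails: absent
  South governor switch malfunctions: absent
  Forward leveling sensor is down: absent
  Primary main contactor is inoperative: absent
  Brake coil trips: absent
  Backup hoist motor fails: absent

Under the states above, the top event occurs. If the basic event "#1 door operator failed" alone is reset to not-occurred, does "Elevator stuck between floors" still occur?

Counterfactual: set "#1 door operator failed" to not occurred.
Door loop unavailable [AND]: South governor switch malfunctions=not, Backup hoist motor fails=not, Primary main contactor is inoperative=not → not all inputs occur → does not occur.
Brake release inoperative [AND]: Inboard safety relay lost=not, Drive VFD fails=not → not all inputs occur → does not occur.
Leveling path unavailable [OR]: #1 door operator failed=not, Forward leveling sensor is down=not, Brake release inoperative=not → no input occurs → does not occur.
Controller branch fails [OR]: Leveling path unavailable=not, Brake coil trips=not → no input occurs → does not occur.
Elevator stuck between floors [OR]: Door loop unavailable=not, Controller branch fails=not → no input occurs → does not occur.

No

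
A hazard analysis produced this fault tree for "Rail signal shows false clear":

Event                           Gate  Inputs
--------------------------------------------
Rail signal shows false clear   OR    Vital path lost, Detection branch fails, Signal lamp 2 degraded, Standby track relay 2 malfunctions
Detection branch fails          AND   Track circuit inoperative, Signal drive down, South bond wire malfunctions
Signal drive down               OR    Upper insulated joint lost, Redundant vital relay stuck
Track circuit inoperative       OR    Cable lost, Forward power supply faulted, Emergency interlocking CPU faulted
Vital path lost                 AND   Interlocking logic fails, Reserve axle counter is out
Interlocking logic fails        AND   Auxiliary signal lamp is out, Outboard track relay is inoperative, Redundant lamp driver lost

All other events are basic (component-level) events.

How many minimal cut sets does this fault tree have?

9

Interlocking logic fails [AND]: one cut set from each child combined → 1 × 1 × 1 = 1 cut set(s).
Vital path lost [AND]: one cut set from each child combined → 1 × 1 = 1 cut set(s).
Track circuit inoperative [OR]: union of children's cut sets → 3 cut set(s).
Signal drive down [OR]: union of children's cut sets → 2 cut set(s).
Detection branch fails [AND]: one cut set from each child combined → 3 × 2 × 1 = 6 cut set(s).
Rail signal shows false clear [OR]: union of children's cut sets → 9 cut set(s).
Minimal cut sets: {Auxiliary signal lamp is out, Outboard track relay is inoperative, Redundant lamp driver lost, Reserve axle counter is out}; {Cable lost, South bond wire malfunctions, Upper insulated joint lost}; {Cable lost, Redundant vital relay stuck, South bond wire malfunctions}; {Forward power supply faulted, South bond wire malfunctions, Upper insulated joint lost}; {Forward power supply faulted, Redundant vital relay stuck, South bond wire malfunctions}; {Emergency interlocking CPU faulted, South bond wire malfunctions, Upper insulated joint lost}; {Emergency interlocking CPU faulted, Redundant vital relay stuck, South bond wire malfunctions}; {Signal lamp 2 degraded}; {Standby track relay 2 malfunctions}.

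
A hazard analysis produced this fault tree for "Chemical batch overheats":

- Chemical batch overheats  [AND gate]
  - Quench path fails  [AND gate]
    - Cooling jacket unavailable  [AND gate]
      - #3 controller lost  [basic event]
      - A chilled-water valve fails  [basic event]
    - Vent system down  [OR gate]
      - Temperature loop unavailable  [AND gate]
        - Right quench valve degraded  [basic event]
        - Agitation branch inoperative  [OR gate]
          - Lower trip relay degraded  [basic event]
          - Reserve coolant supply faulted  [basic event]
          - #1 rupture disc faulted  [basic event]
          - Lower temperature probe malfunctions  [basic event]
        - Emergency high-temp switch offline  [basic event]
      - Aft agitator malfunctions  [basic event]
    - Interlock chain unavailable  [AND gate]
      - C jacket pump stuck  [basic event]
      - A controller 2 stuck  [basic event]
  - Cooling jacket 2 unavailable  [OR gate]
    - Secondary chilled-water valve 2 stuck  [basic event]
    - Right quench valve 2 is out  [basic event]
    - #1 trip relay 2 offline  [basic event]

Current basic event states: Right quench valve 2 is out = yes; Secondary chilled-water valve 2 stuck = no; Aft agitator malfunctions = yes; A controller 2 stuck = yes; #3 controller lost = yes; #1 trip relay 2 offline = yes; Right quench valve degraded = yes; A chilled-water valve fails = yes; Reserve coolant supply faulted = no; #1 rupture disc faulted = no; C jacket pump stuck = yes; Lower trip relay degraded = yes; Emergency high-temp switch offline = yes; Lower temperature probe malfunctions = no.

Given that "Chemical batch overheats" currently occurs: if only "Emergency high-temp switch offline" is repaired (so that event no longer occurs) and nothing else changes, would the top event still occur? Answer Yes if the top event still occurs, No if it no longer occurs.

Yes

Counterfactual: set "Emergency high-temp switch offline" to not occurred.
Cooling jacket unavailable [AND]: #3 controller lost=occurs, A chilled-water valve fails=occurs → all inputs occur → occurs.
Agitation branch inoperative [OR]: Lower trip relay degraded=occurs, Reserve coolant supply faulted=not, #1 rupture disc faulted=not, Lower temperature probe malfunctions=not → at least one input occurs → occurs.
Temperature loop unavailable [AND]: Right quench valve degraded=occurs, Agitation branch inoperative=occurs, Emergency high-temp switch offline=not → not all inputs occur → does not occur.
Vent system down [OR]: Temperature loop unavailable=not, Aft agitator malfunctions=occurs → at least one input occurs → occurs.
Interlock chain unavailable [AND]: C jacket pump stuck=occurs, A controller 2 stuck=occurs → all inputs occur → occurs.
Quench path fails [AND]: Cooling jacket unavailable=occurs, Vent system down=occurs, Interlock chain unavailable=occurs → all inputs occur → occurs.
Cooling jacket 2 unavailable [OR]: Secondary chilled-water valve 2 stuck=not, Right quench valve 2 is out=occurs, #1 trip relay 2 offline=occurs → at least one input occurs → occurs.
Chemical batch overheats [AND]: Quench path fails=occurs, Cooling jacket 2 unavailable=occurs → all inputs occur → occurs.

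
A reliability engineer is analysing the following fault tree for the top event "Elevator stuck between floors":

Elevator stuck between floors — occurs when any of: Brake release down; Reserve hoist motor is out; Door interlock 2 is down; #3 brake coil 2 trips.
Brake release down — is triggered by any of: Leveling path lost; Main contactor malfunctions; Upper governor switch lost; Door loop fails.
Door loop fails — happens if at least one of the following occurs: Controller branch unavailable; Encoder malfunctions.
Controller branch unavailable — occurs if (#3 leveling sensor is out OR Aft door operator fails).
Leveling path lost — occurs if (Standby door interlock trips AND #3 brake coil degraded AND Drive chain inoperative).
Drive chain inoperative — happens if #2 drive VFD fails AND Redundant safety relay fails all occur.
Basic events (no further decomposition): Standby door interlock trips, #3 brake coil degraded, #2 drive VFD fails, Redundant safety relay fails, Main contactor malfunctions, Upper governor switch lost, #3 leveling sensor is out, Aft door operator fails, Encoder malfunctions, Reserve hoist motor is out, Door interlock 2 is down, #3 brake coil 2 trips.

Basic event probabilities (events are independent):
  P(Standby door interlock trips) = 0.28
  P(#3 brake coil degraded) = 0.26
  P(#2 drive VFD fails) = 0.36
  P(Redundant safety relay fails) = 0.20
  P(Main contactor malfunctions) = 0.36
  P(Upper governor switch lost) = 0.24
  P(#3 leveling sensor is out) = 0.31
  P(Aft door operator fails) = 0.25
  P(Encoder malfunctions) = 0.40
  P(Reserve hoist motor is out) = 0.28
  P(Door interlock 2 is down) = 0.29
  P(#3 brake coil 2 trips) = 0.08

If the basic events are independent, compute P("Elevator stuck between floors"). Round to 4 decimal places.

0.9293

P(Drive chain inoperative) [AND] = 0.36 × 0.20 = 0.072000
P(Leveling path lost) [AND] = 0.28 × 0.26 × 0.072000 = 0.005242
P(Controller branch unavailable) [OR] = 1 − (1−0.31) × (1−0.25) = 0.482500
P(Door loop fails) [OR] = 1 − (1−0.482500) × (1−0.40) = 0.689500
P(Brake release down) [OR] = 1 − (1−0.005242) × (1−0.36) × (1−0.24) × (1−0.689500) = 0.849764
P(Elevator stuck between floors) [OR] = 1 − (1−0.849764) × (1−0.28) × (1−0.29) × (1−0.08) = 0.929343
Rounded to 4 decimal places: P(Elevator stuck between floors) ≈ 0.9293.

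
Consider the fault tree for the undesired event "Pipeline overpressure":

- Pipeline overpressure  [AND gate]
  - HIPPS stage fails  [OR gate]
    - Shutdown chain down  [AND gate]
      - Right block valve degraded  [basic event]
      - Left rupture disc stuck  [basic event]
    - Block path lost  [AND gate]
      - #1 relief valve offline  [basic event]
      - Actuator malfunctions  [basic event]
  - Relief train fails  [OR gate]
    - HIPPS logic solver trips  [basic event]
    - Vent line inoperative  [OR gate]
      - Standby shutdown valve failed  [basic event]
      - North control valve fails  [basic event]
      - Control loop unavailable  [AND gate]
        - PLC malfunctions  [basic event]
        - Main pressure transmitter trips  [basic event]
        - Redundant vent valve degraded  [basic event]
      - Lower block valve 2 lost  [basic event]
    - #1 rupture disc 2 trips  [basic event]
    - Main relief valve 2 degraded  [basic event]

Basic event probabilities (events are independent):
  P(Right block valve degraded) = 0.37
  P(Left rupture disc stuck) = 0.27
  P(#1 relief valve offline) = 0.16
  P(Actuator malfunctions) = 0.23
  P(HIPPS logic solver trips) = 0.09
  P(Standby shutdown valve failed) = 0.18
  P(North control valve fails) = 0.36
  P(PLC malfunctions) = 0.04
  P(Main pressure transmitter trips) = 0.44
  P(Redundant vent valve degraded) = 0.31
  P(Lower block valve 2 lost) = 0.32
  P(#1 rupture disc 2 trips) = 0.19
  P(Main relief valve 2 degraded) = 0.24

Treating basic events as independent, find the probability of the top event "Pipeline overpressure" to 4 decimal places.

0.1066

P(Shutdown chain down) [AND] = 0.37 × 0.27 = 0.099900
P(Block path lost) [AND] = 0.16 × 0.23 = 0.036800
P(HIPPS stage fails) [OR] = 1 − (1−0.099900) × (1−0.036800) = 0.133024
P(Control loop unavailable) [AND] = 0.04 × 0.44 × 0.31 = 0.005456
P(Vent line inoperative) [OR] = 1 − (1−0.18) × (1−0.36) × (1−0.005456) × (1−0.32) = 0.645083
P(Relief train fails) [OR] = 1 − (1−0.09) × (1−0.645083) × (1−0.19) × (1−0.24) = 0.801177
P(Pipeline overpressure) [AND] = 0.133024 × 0.801177 = 0.106576
Rounded to 4 decimal places: P(Pipeline overpressure) ≈ 0.1066.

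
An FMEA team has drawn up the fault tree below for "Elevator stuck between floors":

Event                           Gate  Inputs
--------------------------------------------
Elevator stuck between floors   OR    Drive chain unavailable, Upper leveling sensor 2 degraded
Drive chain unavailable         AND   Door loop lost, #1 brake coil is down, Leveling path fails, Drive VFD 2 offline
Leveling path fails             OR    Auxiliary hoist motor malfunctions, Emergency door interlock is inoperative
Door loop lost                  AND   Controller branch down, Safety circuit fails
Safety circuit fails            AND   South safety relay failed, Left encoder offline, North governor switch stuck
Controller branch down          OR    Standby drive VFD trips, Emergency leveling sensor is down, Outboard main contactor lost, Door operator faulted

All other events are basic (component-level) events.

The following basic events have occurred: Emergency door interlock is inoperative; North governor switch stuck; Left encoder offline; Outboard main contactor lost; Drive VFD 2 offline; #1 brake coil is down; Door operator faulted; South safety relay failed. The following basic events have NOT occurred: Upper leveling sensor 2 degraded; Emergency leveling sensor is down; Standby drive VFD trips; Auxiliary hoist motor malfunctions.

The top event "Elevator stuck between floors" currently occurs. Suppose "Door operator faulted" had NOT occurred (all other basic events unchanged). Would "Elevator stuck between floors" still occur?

Yes

Counterfactual: set "Door operator faulted" to not occurred.
Controller branch down [OR]: Standby drive VFD trips=not, Emergency leveling sensor is down=not, Outboard main contactor lost=occurs, Door operator faulted=not → at least one input occurs → occurs.
Safety circuit fails [AND]: South safety relay failed=occurs, Left encoder offline=occurs, North governor switch stuck=occurs → all inputs occur → occurs.
Door loop lost [AND]: Controller branch down=occurs, Safety circuit fails=occurs → all inputs occur → occurs.
Leveling path fails [OR]: Auxiliary hoist motor malfunctions=not, Emergency door interlock is inoperative=occurs → at least one input occurs → occurs.
Drive chain unavailable [AND]: Door loop lost=occurs, #1 brake coil is down=occurs, Leveling path fails=occurs, Drive VFD 2 offline=occurs → all inputs occur → occurs.
Elevator stuck between floors [OR]: Drive chain unavailable=occurs, Upper leveling sensor 2 degraded=not → at least one input occurs → occurs.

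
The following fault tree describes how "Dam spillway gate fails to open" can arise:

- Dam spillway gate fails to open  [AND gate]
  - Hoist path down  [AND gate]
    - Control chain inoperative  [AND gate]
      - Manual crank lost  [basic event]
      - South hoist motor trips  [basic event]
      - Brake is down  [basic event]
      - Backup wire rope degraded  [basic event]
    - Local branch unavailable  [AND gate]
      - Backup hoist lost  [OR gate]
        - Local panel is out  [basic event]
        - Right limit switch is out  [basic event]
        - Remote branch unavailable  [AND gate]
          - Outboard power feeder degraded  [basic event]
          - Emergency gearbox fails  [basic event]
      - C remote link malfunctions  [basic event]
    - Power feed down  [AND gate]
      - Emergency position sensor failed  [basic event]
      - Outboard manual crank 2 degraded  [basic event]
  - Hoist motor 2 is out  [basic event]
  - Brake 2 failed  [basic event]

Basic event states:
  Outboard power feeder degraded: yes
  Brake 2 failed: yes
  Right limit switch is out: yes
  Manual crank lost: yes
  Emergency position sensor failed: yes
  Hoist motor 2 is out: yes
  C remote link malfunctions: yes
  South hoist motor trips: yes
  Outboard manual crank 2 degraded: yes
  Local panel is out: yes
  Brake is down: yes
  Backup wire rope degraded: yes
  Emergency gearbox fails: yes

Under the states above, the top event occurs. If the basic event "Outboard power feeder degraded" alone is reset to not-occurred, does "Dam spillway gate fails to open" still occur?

Yes

Counterfactual: set "Outboard power feeder degraded" to not occurred.
Control chain inoperative [AND]: Manual crank lost=occurs, South hoist motor trips=occurs, Brake is down=occurs, Backup wire rope degraded=occurs → all inputs occur → occurs.
Remote branch unavailable [AND]: Outboard power feeder degraded=not, Emergency gearbox fails=occurs → not all inputs occur → does not occur.
Backup hoist lost [OR]: Local panel is out=occurs, Right limit switch is out=occurs, Remote branch unavailable=not → at least one input occurs → occurs.
Local branch unavailable [AND]: Backup hoist lost=occurs, C remote link malfunctions=occurs → all inputs occur → occurs.
Power feed down [AND]: Emergency position sensor failed=occurs, Outboard manual crank 2 degraded=occurs → all inputs occur → occurs.
Hoist path down [AND]: Control chain inoperative=occurs, Local branch unavailable=occurs, Power feed down=occurs → all inputs occur → occurs.
Dam spillway gate fails to open [AND]: Hoist path down=occurs, Hoist motor 2 is out=occurs, Brake 2 failed=occurs → all inputs occur → occurs.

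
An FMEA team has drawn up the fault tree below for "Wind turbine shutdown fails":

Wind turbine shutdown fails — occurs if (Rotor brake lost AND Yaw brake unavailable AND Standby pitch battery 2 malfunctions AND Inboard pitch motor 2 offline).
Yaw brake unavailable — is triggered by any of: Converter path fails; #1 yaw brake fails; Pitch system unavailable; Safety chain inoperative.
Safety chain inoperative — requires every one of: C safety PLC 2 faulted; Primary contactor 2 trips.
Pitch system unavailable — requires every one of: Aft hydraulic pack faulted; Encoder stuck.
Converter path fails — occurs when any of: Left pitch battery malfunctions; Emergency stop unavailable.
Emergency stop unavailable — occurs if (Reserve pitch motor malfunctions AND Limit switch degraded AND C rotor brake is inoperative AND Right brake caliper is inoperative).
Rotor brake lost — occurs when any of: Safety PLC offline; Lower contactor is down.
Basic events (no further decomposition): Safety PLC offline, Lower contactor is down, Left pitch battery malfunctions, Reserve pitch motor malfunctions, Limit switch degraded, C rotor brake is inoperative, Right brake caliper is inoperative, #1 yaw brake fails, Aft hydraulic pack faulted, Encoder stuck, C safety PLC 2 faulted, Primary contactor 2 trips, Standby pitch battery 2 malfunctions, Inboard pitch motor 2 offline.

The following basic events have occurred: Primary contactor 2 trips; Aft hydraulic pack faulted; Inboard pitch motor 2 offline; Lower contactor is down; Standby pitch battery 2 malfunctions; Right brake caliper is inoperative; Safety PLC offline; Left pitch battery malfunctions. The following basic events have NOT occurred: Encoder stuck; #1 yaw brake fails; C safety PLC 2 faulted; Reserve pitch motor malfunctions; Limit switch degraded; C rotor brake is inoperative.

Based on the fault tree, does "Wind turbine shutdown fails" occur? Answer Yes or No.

Rotor brake lost [OR]: Safety PLC offline=occurs, Lower contactor is down=occurs → at least one input occurs → occurs.
Emergency stop unavailable [AND]: Reserve pitch motor malfunctions=not, Limit switch degraded=not, C rotor brake is inoperative=not, Right brake caliper is inoperative=occurs → not all inputs occur → does not occur.
Converter path fails [OR]: Left pitch battery malfunctions=occurs, Emergency stop unavailable=not → at least one input occurs → occurs.
Pitch system unavailable [AND]: Aft hydraulic pack faulted=occurs, Encoder stuck=not → not all inputs occur → does not occur.
Safety chain inoperative [AND]: C safety PLC 2 faulted=not, Primary contactor 2 trips=occurs → not all inputs occur → does not occur.
Yaw brake unavailable [OR]: Converter path fails=occurs, #1 yaw brake fails=not, Pitch system unavailable=not, Safety chain inoperative=not → at least one input occurs → occurs.
Wind turbine shutdown fails [AND]: Rotor brake lost=occurs, Yaw brake unavailable=occurs, Standby pitch battery 2 malfunctions=occurs, Inboard pitch motor 2 offline=occurs → all inputs occur → occurs.

Yes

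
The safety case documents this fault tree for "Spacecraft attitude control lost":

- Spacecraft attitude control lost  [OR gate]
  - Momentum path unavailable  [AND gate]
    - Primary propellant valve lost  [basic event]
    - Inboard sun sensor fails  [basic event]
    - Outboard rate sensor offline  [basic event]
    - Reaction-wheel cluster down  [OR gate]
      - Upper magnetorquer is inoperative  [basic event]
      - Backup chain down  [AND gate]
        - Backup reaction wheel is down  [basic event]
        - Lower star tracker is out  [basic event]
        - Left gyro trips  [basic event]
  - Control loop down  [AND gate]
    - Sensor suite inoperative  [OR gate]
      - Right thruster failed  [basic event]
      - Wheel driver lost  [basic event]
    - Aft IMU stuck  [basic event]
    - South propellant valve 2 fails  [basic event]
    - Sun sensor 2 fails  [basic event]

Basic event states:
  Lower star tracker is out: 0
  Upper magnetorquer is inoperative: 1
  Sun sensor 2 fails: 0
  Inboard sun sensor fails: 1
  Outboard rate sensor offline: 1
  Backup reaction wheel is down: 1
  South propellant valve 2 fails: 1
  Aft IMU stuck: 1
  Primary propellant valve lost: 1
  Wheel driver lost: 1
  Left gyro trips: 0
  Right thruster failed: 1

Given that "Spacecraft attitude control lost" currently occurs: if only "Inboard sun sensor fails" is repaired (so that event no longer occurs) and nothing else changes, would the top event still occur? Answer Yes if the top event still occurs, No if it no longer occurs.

Counterfactual: set "Inboard sun sensor fails" to not occurred.
Backup chain down [AND]: Backup reaction wheel is down=occurs, Lower star tracker is out=not, Left gyro trips=not → not all inputs occur → does not occur.
Reaction-wheel cluster down [OR]: Upper magnetorquer is inoperative=occurs, Backup chain down=not → at least one input occurs → occurs.
Momentum path unavailable [AND]: Primary propellant valve lost=occurs, Inboard sun sensor fails=not, Outboard rate sensor offline=occurs, Reaction-wheel cluster down=occurs → not all inputs occur → does not occur.
Sensor suite inoperative [OR]: Right thruster failed=occurs, Wheel driver lost=occurs → at least one input occurs → occurs.
Control loop down [AND]: Sensor suite inoperative=occurs, Aft IMU stuck=occurs, South propellant valve 2 fails=occurs, Sun sensor 2 fails=not → not all inputs occur → does not occur.
Spacecraft attitude control lost [OR]: Momentum path unavailable=not, Control loop down=not → no input occurs → does not occur.

No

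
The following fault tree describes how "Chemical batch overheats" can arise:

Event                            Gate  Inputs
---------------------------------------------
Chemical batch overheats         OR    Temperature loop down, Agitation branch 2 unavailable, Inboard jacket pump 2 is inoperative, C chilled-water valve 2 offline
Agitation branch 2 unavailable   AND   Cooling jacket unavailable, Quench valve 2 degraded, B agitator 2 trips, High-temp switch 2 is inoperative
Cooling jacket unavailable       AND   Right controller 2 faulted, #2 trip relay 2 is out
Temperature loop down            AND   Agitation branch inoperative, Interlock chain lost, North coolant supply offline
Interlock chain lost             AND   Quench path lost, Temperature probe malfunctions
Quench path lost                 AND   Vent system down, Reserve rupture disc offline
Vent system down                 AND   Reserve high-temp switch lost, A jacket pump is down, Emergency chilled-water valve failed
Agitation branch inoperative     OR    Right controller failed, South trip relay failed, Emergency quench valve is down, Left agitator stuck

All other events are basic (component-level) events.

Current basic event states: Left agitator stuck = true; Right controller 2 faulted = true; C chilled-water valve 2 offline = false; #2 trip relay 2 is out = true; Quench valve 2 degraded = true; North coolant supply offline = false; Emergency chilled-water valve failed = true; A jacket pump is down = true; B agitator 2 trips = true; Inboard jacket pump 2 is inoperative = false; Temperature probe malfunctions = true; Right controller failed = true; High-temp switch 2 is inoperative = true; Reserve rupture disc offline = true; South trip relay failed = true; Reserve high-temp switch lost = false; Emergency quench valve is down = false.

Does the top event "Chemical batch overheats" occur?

Agitation branch inoperative [OR]: Right controller failed=occurs, South trip relay failed=occurs, Emergency quench valve is down=not, Left agitator stuck=occurs → at least one input occurs → occurs.
Vent system down [AND]: Reserve high-temp switch lost=not, A jacket pump is down=occurs, Emergency chilled-water valve failed=occurs → not all inputs occur → does not occur.
Quench path lost [AND]: Vent system down=not, Reserve rupture disc offline=occurs → not all inputs occur → does not occur.
Interlock chain lost [AND]: Quench path lost=not, Temperature probe malfunctions=occurs → not all inputs occur → does not occur.
Temperature loop down [AND]: Agitation branch inoperative=occurs, Interlock chain lost=not, North coolant supply offline=not → not all inputs occur → does not occur.
Cooling jacket unavailable [AND]: Right controller 2 faulted=occurs, #2 trip relay 2 is out=occurs → all inputs occur → occurs.
Agitation branch 2 unavailable [AND]: Cooling jacket unavailable=occurs, Quench valve 2 degraded=occurs, B agitator 2 trips=occurs, High-temp switch 2 is inoperative=occurs → all inputs occur → occurs.
Chemical batch overheats [OR]: Temperature loop down=not, Agitation branch 2 unavailable=occurs, Inboard jacket pump 2 is inoperative=not, C chilled-water valve 2 offline=not → at least one input occurs → occurs.

Yes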